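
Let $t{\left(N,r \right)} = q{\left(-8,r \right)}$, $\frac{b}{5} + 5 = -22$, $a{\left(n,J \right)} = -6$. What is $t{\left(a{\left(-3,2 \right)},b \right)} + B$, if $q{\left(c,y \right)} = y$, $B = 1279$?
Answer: $1144$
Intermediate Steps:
$b = -135$ ($b = -25 + 5 \left(-22\right) = -25 - 110 = -135$)
$t{\left(N,r \right)} = r$
$t{\left(a{\left(-3,2 \right)},b \right)} + B = -135 + 1279 = 1144$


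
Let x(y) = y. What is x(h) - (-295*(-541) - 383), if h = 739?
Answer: -158473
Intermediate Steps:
x(h) - (-295*(-541) - 383) = 739 - (-295*(-541) - 383) = 739 - (159595 - 383) = 739 - 1*159212 = 739 - 159212 = -158473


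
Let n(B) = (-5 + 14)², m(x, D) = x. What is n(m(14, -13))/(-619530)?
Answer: -27/206510 ≈ -0.00013074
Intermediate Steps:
n(B) = 81 (n(B) = 9² = 81)
n(m(14, -13))/(-619530) = 81/(-619530) = 81*(-1/619530) = -27/206510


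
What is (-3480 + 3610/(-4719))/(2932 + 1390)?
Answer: -8212865/10197759 ≈ -0.80536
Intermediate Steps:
(-3480 + 3610/(-4719))/(2932 + 1390) = (-3480 + 3610*(-1/4719))/4322 = (-3480 - 3610/4719)*(1/4322) = -16425730/4719*1/4322 = -8212865/10197759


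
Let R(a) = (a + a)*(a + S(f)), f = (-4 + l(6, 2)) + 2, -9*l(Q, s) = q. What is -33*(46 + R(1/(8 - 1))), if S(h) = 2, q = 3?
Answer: -75372/49 ≈ -1538.2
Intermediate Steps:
l(Q, s) = -1/3 (l(Q, s) = -1/9*3 = -1/3)
f = -7/3 (f = (-4 - 1/3) + 2 = -13/3 + 2 = -7/3 ≈ -2.3333)
R(a) = 2*a*(2 + a) (R(a) = (a + a)*(a + 2) = (2*a)*(2 + a) = 2*a*(2 + a))
-33*(46 + R(1/(8 - 1))) = -33*(46 + 2*(2 + 1/(8 - 1))/(8 - 1)) = -33*(46 + 2*(2 + 1/7)/7) = -33*(46 + 2*(1/7)*(2 + 1/7)) = -33*(46 + 2*(1/7)*(15/7)) = -33*(46 + 30/49) = -33*2284/49 = -75372/49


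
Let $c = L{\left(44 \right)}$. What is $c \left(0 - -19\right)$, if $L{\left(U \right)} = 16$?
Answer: $304$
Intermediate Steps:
$c = 16$
$c \left(0 - -19\right) = 16 \left(0 - -19\right) = 16 \left(0 + 19\right) = 16 \cdot 19 = 304$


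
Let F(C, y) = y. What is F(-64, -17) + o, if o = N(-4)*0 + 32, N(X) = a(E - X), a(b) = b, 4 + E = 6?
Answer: 15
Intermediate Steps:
E = 2 (E = -4 + 6 = 2)
N(X) = 2 - X
o = 32 (o = (2 - 1*(-4))*0 + 32 = (2 + 4)*0 + 32 = 6*0 + 32 = 0 + 32 = 32)
F(-64, -17) + o = -17 + 32 = 15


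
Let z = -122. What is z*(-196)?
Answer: 23912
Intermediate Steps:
z*(-196) = -122*(-196) = 23912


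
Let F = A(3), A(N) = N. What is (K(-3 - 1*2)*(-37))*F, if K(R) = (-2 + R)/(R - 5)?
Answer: -777/10 ≈ -77.700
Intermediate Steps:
F = 3
K(R) = (-2 + R)/(-5 + R)
(K(-3 - 1*2)*(-37))*F = (((-2 + (-3 - 1*2))/(-5 + (-3 - 1*2)))*(-37))*3 = (((-2 + (-3 - 2))/(-5 + (-3 - 2)))*(-37))*3 = (((-2 - 5)/(-5 - 5))*(-37))*3 = ((-7/(-10))*(-37))*3 = (-⅒*(-7)*(-37))*3 = ((7/10)*(-37))*3 = -259/10*3 = -777/10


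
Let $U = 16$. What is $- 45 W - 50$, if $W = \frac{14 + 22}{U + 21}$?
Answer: $- \frac{3470}{37} \approx -93.784$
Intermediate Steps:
$W = \frac{36}{37}$ ($W = \frac{14 + 22}{16 + 21} = \frac{36}{37} \approx 0.97297$)
$- 45 W - 50 = \left(-45\right) \frac{36}{37} - 50 = - \frac{1620}{37} - 50 = - \frac{3470}{37}$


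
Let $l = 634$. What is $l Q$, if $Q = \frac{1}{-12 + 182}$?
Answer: $\frac{317}{85} \approx 3.7294$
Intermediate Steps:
$Q = \frac{1}{170} \approx 0.0058824$
$l Q = 634 \cdot \frac{1}{170} = \frac{317}{85}$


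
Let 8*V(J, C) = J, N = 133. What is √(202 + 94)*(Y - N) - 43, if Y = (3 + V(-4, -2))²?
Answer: -43 - 507*√74/2 ≈ -2223.7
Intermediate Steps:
V(J, C) = J/8
Y = 25/4 (Y = (3 + (⅛)*(-4))² = (3 - ½)² = (5/2)² = 25/4 ≈ 6.2500)
√(202 + 94)*(Y - N) - 43 = √(202 + 94)*(25/4 - 1*133) - 43 = √296*(25/4 - 133) - 43 = (2*√74)*(-507/4) - 43 = -507*√74/2 - 43 = -43 - 507*√74/2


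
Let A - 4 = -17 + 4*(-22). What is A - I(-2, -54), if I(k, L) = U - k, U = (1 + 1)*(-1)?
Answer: -101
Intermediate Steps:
U = -2 (U = 2*(-1) = -2)
I(k, L) = -2 - k
A = -101 (A = 4 + (-17 + 4*(-22)) = 4 + (-17 - 88) = 4 - 105 = -101)
A - I(-2, -54) = -101 - (-2 - 1*(-2)) = -101 - (-2 + 2) = -101 - 1*0 = -101 + 0 = -101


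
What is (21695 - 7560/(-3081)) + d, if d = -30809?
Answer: -9357558/1027 ≈ -9111.5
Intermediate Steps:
(21695 - 7560/(-3081)) + d = (21695 - 7560/(-3081)) - 30809 = (21695 - 7560*(-1/3081)) - 30809 = (21695 + 2520/1027) - 30809 = 22283285/1027 - 30809 = -9357558/1027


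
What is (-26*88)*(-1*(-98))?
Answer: -224224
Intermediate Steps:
(-26*88)*(-1*(-98)) = -2288*98 = -224224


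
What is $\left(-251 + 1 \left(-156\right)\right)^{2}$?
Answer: $165649$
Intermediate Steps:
$\left(-251 + 1 \left(-156\right)\right)^{2} = \left(-251 - 156\right)^{2} = \left(-407\right)^{2} = 165649$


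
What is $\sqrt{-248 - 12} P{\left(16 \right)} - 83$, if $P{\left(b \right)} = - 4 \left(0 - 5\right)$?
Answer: $-83 + 40 i \sqrt{65} \approx -83.0 + 322.49 i$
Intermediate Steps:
$P{\left(b \right)} = 20$ ($P{\left(b \right)} = \left(-4\right) \left(-5\right) = 20$)
$\sqrt{-248 - 12} P{\left(16 \right)} - 83 = \sqrt{-248 - 12} \cdot 20 - 83 = \sqrt{-260} \cdot 20 - 83 = 2 i \sqrt{65} \cdot 20 - 83 = 40 i \sqrt{65} - 83 = -83 + 40 i \sqrt{65}$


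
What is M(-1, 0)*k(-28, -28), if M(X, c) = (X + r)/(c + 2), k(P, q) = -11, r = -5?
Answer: 33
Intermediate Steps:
M(X, c) = (-5 + X)/(2 + c) (M(X, c) = (X - 5)/(c + 2) = (-5 + X)/(2 + c))
M(-1, 0)*k(-28, -28) = ((-5 - 1)/(2 + 0))*(-11) = (-6/2)*(-11) = ((½)*(-6))*(-11) = -3*(-11) = 33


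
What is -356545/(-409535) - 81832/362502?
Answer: 1367645821/2120817951 ≈ 0.64487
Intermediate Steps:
-356545/(-409535) - 81832/362502 = -356545*(-1/409535) - 81832*1/362502 = 10187/11701 - 40916/181251 = 1367645821/2120817951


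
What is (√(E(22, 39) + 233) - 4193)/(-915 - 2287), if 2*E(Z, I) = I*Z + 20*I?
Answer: 4193/3202 - √263/1601 ≈ 1.2994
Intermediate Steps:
E(Z, I) = 10*I + I*Z/2 (E(Z, I) = (I*Z + 20*I)/2 = (20*I + I*Z)/2 = 10*I + I*Z/2)
(√(E(22, 39) + 233) - 4193)/(-915 - 2287) = (√((½)*39*(20 + 22) + 233) - 4193)/(-915 - 2287) = (√((½)*39*42 + 233) - 4193)/(-3202) = (√(819 + 233) - 4193)*(-1/3202) = (√1052 - 4193)*(-1/3202) = (2*√263 - 4193)*(-1/3202) = (-4193 + 2*√263)*(-1/3202) = 4193/3202 - √263/1601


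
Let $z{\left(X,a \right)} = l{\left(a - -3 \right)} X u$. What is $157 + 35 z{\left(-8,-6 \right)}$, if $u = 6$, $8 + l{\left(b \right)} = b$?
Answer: $18637$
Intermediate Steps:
$l{\left(b \right)} = -8 + b$
$z{\left(X,a \right)} = 6 X \left(-5 + a\right)$ ($z{\left(X,a \right)} = \left(-8 + \left(a - -3\right)\right) X 6 = \left(-8 + \left(a + 3\right)\right) X 6 = \left(-8 + \left(3 + a\right)\right) X 6 = \left(-5 + a\right) X 6 = X \left(-5 + a\right) 6 = 6 X \left(-5 + a\right)$)
$157 + 35 z{\left(-8,-6 \right)} = 157 + 35 \cdot 6 \left(-8\right) \left(-5 - 6\right) = 157 + 35 \cdot 6 \left(-8\right) \left(-11\right) = 157 + 35 \cdot 528 = 157 + 18480 = 18637$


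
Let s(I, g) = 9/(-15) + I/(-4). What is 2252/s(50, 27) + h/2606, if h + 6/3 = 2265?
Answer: -58390667/341386 ≈ -171.04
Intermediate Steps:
s(I, g) = -⅗ - I/4 (s(I, g) = 9*(-1/15) + I*(-¼) = -⅗ - I/4)
h = 2263 (h = -2 + 2265 = 2263)
2252/s(50, 27) + h/2606 = 2252/(-⅗ - ¼*50) + 2263/2606 = 2252/(-⅗ - 25/2) + 2263*(1/2606) = 2252/(-131/10) + 2263/2606 = 2252*(-10/131) + 2263/2606 = -22520/131 + 2263/2606 = -58390667/341386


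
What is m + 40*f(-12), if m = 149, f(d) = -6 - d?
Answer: 389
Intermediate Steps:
m + 40*f(-12) = 149 + 40*(-6 - 1*(-12)) = 149 + 40*(-6 + 12) = 149 + 40*6 = 149 + 240 = 389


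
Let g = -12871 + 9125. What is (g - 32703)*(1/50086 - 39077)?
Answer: 71338369924829/50086 ≈ 1.4243e+9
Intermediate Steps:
g = -3746
(g - 32703)*(1/50086 - 39077) = (-3746 - 32703)*(1/50086 - 39077) = -36449*(1/50086 - 39077) = -36449*(-1957210621/50086) = 71338369924829/50086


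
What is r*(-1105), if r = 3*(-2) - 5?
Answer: 12155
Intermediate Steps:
r = -11 (r = -6 - 5 = -11)
r*(-1105) = -11*(-1105) = 12155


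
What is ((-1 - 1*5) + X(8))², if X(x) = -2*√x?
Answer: 68 + 48*√2 ≈ 135.88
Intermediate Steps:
((-1 - 1*5) + X(8))² = ((-1 - 1*5) - 4*√2)² = ((-1 - 5) - 4*√2)² = (-6 - 4*√2)²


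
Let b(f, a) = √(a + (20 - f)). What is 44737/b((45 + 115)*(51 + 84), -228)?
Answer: -44737*I*√1363/5452 ≈ -302.94*I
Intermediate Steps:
b(f, a) = √(20 + a - f)
44737/b((45 + 115)*(51 + 84), -228) = 44737/(√(20 - 228 - (45 + 115)*(51 + 84))) = 44737/(√(20 - 228 - 160*135)) = 44737/(√(20 - 228 - 1*21600)) = 44737/(√(20 - 228 - 21600)) = 44737/(√(-21808)) = 44737/((4*I*√1363)) = 44737*(-I*√1363/5452) = -44737*I*√1363/5452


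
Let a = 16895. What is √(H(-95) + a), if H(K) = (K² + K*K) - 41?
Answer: 2*√8726 ≈ 186.83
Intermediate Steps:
H(K) = -41 + 2*K² (H(K) = (K² + K²) - 41 = 2*K² - 41 = -41 + 2*K²)
√(H(-95) + a) = √((-41 + 2*(-95)²) + 16895) = √((-41 + 2*9025) + 16895) = √((-41 + 18050) + 16895) = √(18009 + 16895) = √34904 = 2*√8726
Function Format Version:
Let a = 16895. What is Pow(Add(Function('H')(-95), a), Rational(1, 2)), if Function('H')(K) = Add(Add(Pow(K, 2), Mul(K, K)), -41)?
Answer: Mul(2, Pow(8726, Rational(1, 2))) ≈ 186.83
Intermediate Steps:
Function('H')(K) = Add(-41, Mul(2, Pow(K, 2))) (Function('H')(K) = Add(Add(Pow(K, 2), Pow(K, 2)), -41) = Add(Mul(2, Pow(K, 2)), -41) = Add(-41, Mul(2, Pow(K, 2))))
Pow(Add(Function('H')(-95), a), Rational(1, 2)) = Pow(Add(Add(-41, Mul(2, Pow(-95, 2))), 16895), Rational(1, 2)) = Pow(Add(Add(-41, Mul(2, 9025)), 16895), Rational(1, 2)) = Pow(Add(Add(-41, 18050), 16895), Rational(1, 2)) = Pow(Add(18009, 16895), Rational(1, 2)) = Pow(34904, Rational(1, 2)) = Mul(2, Pow(8726, Rational(1, 2)))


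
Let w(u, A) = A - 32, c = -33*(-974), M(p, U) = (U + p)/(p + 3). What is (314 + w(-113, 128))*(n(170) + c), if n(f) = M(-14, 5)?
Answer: 144964110/11 ≈ 1.3179e+7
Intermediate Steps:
M(p, U) = (U + p)/(3 + p)
n(f) = 9/11 (n(f) = (5 - 14)/(3 - 14) = -9/(-11) = -1/11*(-9) = 9/11)
c = 32142
w(u, A) = -32 + A
(314 + w(-113, 128))*(n(170) + c) = (314 + (-32 + 128))*(9/11 + 32142) = (314 + 96)*(353571/11) = 410*(353571/11) = 144964110/11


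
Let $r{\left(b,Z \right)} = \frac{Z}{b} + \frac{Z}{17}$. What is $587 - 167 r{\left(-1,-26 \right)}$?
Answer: $- \frac{59493}{17} \approx -3499.6$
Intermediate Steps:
$r{\left(b,Z \right)} = \frac{Z}{17} + \frac{Z}{b}$ ($r{\left(b,Z \right)} = \frac{Z}{b} + Z \frac{1}{17} = \frac{Z}{b} + \frac{Z}{17} = \frac{Z}{17} + \frac{Z}{b}$)
$587 - 167 r{\left(-1,-26 \right)} = 587 - 167 \left(\frac{1}{17} \left(-26\right) - \frac{26}{-1}\right) = 587 - 167 \left(- \frac{26}{17} - -26\right) = 587 - 167 \left(- \frac{26}{17} + 26\right) = 587 - \frac{69472}{17} = - \frac{59493}{17}$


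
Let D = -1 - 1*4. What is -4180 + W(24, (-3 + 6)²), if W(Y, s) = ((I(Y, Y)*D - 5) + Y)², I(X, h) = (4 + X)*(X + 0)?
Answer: 11158101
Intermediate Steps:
I(X, h) = X*(4 + X) (I(X, h) = (4 + X)*X = X*(4 + X))
D = -5 (D = -1 - 4 = -5)
W(Y, s) = (-5 + Y - 5*Y*(4 + Y))² (W(Y, s) = (((Y*(4 + Y))*(-5) - 5) + Y)² = ((-5*Y*(4 + Y) - 5) + Y)² = ((-5 - 5*Y*(4 + Y)) + Y)² = (-5 + Y - 5*Y*(4 + Y))²)
-4180 + W(24, (-3 + 6)²) = -4180 + (5 - 1*24 + 5*24*(4 + 24))² = -4180 + (5 - 24 + 5*24*28)² = -4180 + (5 - 24 + 3360)² = -4180 + 3341² = -4180 + 11162281 = 11158101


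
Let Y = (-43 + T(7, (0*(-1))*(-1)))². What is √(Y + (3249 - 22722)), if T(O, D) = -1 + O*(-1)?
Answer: 2*I*√4218 ≈ 129.89*I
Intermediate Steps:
T(O, D) = -1 - O
Y = 2601 (Y = (-43 + (-1 - 1*7))² = (-43 + (-1 - 7))² = (-43 - 8)² = (-51)² = 2601)
√(Y + (3249 - 22722)) = √(2601 + (3249 - 22722)) = √(2601 - 19473) = √(-16872) = 2*I*√4218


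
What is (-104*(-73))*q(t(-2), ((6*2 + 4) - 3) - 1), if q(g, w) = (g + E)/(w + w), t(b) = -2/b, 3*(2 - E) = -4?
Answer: 12337/9 ≈ 1370.8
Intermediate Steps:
E = 10/3 (E = 2 - ⅓*(-4) = 2 + 4/3 = 10/3 ≈ 3.3333)
q(g, w) = (10/3 + g)/(2*w) (q(g, w) = (g + 10/3)/(w + w) = (10/3 + g)/((2*w)) = (10/3 + g)*(1/(2*w)) = (10/3 + g)/(2*w))
(-104*(-73))*q(t(-2), ((6*2 + 4) - 3) - 1) = (-104*(-73))*((10 + 3*(-2/(-2)))/(6*(((6*2 + 4) - 3) - 1))) = 7592*((10 + 3*(-2*(-½)))/(6*(((12 + 4) - 3) - 1))) = 7592*((10 + 3*1)/(6*((16 - 3) - 1))) = 7592*((10 + 3)/(6*(13 - 1))) = 7592*((⅙)*13/12) = 7592*((⅙)*(1/12)*13) = 7592*(13/72) = 12337/9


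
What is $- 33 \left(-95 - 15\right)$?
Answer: $3630$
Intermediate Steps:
$- 33 \left(-95 - 15\right) = \left(-33\right) \left(-110\right) = 3630$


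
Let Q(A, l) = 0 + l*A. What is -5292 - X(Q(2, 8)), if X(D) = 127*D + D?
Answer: -7340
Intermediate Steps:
Q(A, l) = A*l (Q(A, l) = 0 + A*l = A*l)
X(D) = 128*D
-5292 - X(Q(2, 8)) = -5292 - 128*2*8 = -5292 - 128*16 = -5292 - 1*2048 = -5292 - 2048 = -7340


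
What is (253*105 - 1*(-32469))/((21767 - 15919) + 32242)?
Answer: 29517/19045 ≈ 1.5499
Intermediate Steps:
(253*105 - 1*(-32469))/((21767 - 15919) + 32242) = (26565 + 32469)/(5848 + 32242) = 59034/38090 = 59034*(1/38090) = 29517/19045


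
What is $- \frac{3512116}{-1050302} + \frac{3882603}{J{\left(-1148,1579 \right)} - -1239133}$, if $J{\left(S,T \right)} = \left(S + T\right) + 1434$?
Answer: $\frac{127824767089}{19748828506} \approx 6.4725$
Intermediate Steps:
$J{\left(S,T \right)} = 1434 + S + T$
$- \frac{3512116}{-1050302} + \frac{3882603}{J{\left(-1148,1579 \right)} - -1239133} = - \frac{3512116}{-1050302} + \frac{3882603}{\left(1434 - 1148 + 1579\right) - -1239133} = \left(-3512116\right) \left(- \frac{1}{1050302}\right) + \frac{3882603}{1865 + 1239133} = \frac{1756058}{525151} + \frac{3882603}{1240998} = \frac{1756058}{525151} + 3882603 \cdot \frac{1}{1240998} = \frac{1756058}{525151} + \frac{1294201}{413666} = \frac{127824767089}{19748828506}$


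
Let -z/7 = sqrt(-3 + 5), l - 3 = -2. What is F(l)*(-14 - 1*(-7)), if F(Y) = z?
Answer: 49*sqrt(2) ≈ 69.297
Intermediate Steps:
l = 1 (l = 3 - 2 = 1)
z = -7*sqrt(2) (z = -7*sqrt(-3 + 5) = -7*sqrt(2) ≈ -9.8995)
F(Y) = -7*sqrt(2)
F(l)*(-14 - 1*(-7)) = (-7*sqrt(2))*(-14 - 1*(-7)) = (-7*sqrt(2))*(-14 + 7) = -7*sqrt(2)*(-7) = 49*sqrt(2)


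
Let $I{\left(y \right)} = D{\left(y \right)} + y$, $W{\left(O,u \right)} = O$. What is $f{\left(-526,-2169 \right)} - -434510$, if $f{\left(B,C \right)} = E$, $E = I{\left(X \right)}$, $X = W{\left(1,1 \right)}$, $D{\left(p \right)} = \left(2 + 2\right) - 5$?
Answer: $434510$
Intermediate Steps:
$D{\left(p \right)} = -1$ ($D{\left(p \right)} = 4 - 5 = -1$)
$X = 1$
$I{\left(y \right)} = -1 + y$
$E = 0$ ($E = -1 + 1 = 0$)
$f{\left(B,C \right)} = 0$
$f{\left(-526,-2169 \right)} - -434510 = 0 - -434510 = 0 + 434510 = 434510$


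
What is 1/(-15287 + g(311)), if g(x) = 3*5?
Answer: -1/15272 ≈ -6.5479e-5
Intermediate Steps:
g(x) = 15
1/(-15287 + g(311)) = 1/(-15287 + 15) = 1/(-15272) = -1/15272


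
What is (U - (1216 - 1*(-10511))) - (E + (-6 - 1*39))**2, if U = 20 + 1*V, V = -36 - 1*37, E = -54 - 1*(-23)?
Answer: -17556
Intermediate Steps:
E = -31 (E = -54 + 23 = -31)
V = -73 (V = -36 - 37 = -73)
U = -53 (U = 20 + 1*(-73) = 20 - 73 = -53)
(U - (1216 - 1*(-10511))) - (E + (-6 - 1*39))**2 = (-53 - (1216 - 1*(-10511))) - (-31 + (-6 - 1*39))**2 = (-53 - (1216 + 10511)) - (-31 + (-6 - 39))**2 = (-53 - 1*11727) - (-31 - 45)**2 = (-53 - 11727) - 1*(-76)**2 = -11780 - 1*5776 = -11780 - 5776 = -17556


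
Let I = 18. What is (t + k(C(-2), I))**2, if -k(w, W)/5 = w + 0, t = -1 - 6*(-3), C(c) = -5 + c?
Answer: 2704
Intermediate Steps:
t = 17 (t = -1 + 18 = 17)
k(w, W) = -5*w (k(w, W) = -5*(w + 0) = -5*w)
(t + k(C(-2), I))**2 = (17 - 5*(-5 - 2))**2 = (17 - 5*(-7))**2 = (17 + 35)**2 = 52**2 = 2704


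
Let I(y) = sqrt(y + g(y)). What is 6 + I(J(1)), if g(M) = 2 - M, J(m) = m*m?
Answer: 6 + sqrt(2) ≈ 7.4142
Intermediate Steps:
J(m) = m**2
I(y) = sqrt(2) (I(y) = sqrt(y + (2 - y)) = sqrt(2))
6 + I(J(1)) = 6 + sqrt(2)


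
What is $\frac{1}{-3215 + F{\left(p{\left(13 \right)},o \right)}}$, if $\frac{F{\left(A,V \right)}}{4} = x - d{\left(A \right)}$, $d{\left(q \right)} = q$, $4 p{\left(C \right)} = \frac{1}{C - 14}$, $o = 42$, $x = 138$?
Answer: $- \frac{1}{2662} \approx -0.00037566$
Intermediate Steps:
$p{\left(C \right)} = \frac{1}{4 \left(-14 + C\right)}$ ($p{\left(C \right)} = \frac{1}{4 \left(C - 14\right)} = \frac{1}{4 \left(-14 + C\right)}$)
$F{\left(A,V \right)} = 552 - 4 A$ ($F{\left(A,V \right)} = 4 \left(138 - A\right) = 552 - 4 A$)
$\frac{1}{-3215 + F{\left(p{\left(13 \right)},o \right)}} = \frac{1}{-3215 + \left(552 - 4 \frac{1}{4 \left(-14 + 13\right)}\right)} = \frac{1}{-3215 + \left(552 - 4 \frac{1}{4 \left(-1\right)}\right)} = \frac{1}{-3215 + \left(552 - 4 \cdot \frac{1}{4} \left(-1\right)\right)} = \frac{1}{-3215 + \left(552 - -1\right)} = \frac{1}{-3215 + \left(552 + 1\right)} = \frac{1}{-3215 + 553} = \frac{1}{-2662} = - \frac{1}{2662}$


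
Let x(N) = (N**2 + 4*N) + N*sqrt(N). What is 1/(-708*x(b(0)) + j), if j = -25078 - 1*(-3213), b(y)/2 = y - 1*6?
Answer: -89833/8936152081 - 16992*I*sqrt(3)/8936152081 ≈ -1.0053e-5 - 3.2935e-6*I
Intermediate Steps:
b(y) = -12 + 2*y (b(y) = 2*(y - 1*6) = 2*(y - 6) = 2*(-6 + y) = -12 + 2*y)
x(N) = N**2 + N**(3/2) + 4*N (x(N) = (N**2 + 4*N) + N**(3/2) = N**2 + N**(3/2) + 4*N)
j = -21865 (j = -25078 + 3213 = -21865)
1/(-708*x(b(0)) + j) = 1/(-708*((-12 + 2*0)**2 + (-12 + 2*0)**(3/2) + 4*(-12 + 2*0)) - 21865) = 1/(-708*((-12 + 0)**2 + (-12 + 0)**(3/2) + 4*(-12 + 0)) - 21865) = 1/(-708*((-12)**2 + (-12)**(3/2) + 4*(-12)) - 21865) = 1/(-708*(144 - 24*I*sqrt(3) - 48) - 21865) = 1/(-708*(96 - 24*I*sqrt(3)) - 21865) = 1/((-67968 + 16992*I*sqrt(3)) - 21865) = 1/(-89833 + 16992*I*sqrt(3))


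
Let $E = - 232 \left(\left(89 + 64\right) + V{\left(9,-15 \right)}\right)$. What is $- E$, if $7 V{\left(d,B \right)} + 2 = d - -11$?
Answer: $\frac{252648}{7} \approx 36093.0$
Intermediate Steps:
$V{\left(d,B \right)} = \frac{9}{7} + \frac{d}{7}$ ($V{\left(d,B \right)} = - \frac{2}{7} + \frac{d - -11}{7} = - \frac{2}{7} + \frac{d + 11}{7} = - \frac{2}{7} + \frac{11 + d}{7} = - \frac{2}{7} + \left(\frac{11}{7} + \frac{d}{7}\right) = \frac{9}{7} + \frac{d}{7}$)
$E = - \frac{252648}{7}$ ($E = - 232 \left(\left(89 + 64\right) + \left(\frac{9}{7} + \frac{1}{7} \cdot 9\right)\right) = - 232 \left(153 + \left(\frac{9}{7} + \frac{9}{7}\right)\right) = - 232 \left(153 + \frac{18}{7}\right) = \left(-232\right) \frac{1089}{7} = - \frac{252648}{7} \approx -36093.0$)
$- E = \left(-1\right) \left(- \frac{252648}{7}\right) = \frac{252648}{7}$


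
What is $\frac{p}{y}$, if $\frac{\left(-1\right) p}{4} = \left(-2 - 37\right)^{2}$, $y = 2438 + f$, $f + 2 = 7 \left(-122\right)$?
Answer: $- \frac{3042}{791} \approx -3.8458$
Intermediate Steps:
$f = -856$ ($f = -2 + 7 \left(-122\right) = -2 - 854 = -856$)
$y = 1582$ ($y = 2438 - 856 = 1582$)
$p = -6084$ ($p = - 4 \left(-2 - 37\right)^{2} = - 4 \left(-39\right)^{2} = \left(-4\right) 1521 = -6084$)
$\frac{p}{y} = - \frac{6084}{1582} = \left(-6084\right) \frac{1}{1582} = - \frac{3042}{791}$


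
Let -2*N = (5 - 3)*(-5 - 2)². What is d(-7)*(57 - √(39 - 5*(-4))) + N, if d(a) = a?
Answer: -448 + 7*√59 ≈ -394.23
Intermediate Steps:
N = -49 (N = -(5 - 3)*(-5 - 2)²/2 = -(-7)² = -49 ≈ -49.000)
d(-7)*(57 - √(39 - 5*(-4))) + N = -7*(57 - √(39 - 5*(-4))) - 49 = -7*(57 - √(39 + 20)) - 49 = -7*(57 - √59) - 49 = (-399 + 7*√59) - 49 = -448 + 7*√59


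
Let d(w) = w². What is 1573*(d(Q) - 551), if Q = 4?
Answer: -841555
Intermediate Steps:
1573*(d(Q) - 551) = 1573*(4² - 551) = 1573*(16 - 551) = 1573*(-535) = -841555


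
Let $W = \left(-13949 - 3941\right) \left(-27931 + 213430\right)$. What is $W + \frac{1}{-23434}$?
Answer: $- \frac{77767535995741}{23434} \approx -3.3186 \cdot 10^{9}$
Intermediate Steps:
$W = -3318577110$ ($W = \left(-13949 - 3941\right) 185499 = \left(-17890\right) 185499 = -3318577110$)
$W + \frac{1}{-23434} = -3318577110 + \frac{1}{-23434} = -3318577110 - \frac{1}{23434} = - \frac{77767535995741}{23434}$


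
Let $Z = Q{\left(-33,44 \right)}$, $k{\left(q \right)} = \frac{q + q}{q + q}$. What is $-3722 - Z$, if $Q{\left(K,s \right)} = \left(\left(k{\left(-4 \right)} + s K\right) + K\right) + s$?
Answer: $-2282$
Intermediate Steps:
$k{\left(q \right)} = 1$ ($k{\left(q \right)} = \frac{2 q}{2 q} = 2 q \frac{1}{2 q} = 1$)
$Q{\left(K,s \right)} = 1 + K + s + K s$ ($Q{\left(K,s \right)} = \left(\left(1 + s K\right) + K\right) + s = \left(\left(1 + K s\right) + K\right) + s = \left(1 + K + K s\right) + s = 1 + K + s + K s$)
$Z = -1440$ ($Z = 1 - 33 + 44 - 1452 = -1440$)
$-3722 - Z = -3722 - -1440 = -3722 + 1440 = -2282$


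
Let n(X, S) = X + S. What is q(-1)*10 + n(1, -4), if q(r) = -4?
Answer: -43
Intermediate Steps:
n(X, S) = S + X
q(-1)*10 + n(1, -4) = -4*10 + (-4 + 1) = -40 - 3 = -43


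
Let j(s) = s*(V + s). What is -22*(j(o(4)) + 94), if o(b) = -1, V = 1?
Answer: -2068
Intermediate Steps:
j(s) = s*(1 + s)
-22*(j(o(4)) + 94) = -22*(-(1 - 1) + 94) = -22*(-1*0 + 94) = -22*(0 + 94) = -22*94 = -2068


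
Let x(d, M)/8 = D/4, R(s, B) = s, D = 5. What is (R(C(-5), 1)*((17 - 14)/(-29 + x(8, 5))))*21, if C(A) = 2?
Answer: -126/19 ≈ -6.6316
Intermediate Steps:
x(d, M) = 10 (x(d, M) = 8*(5/4) = 10)
(R(C(-5), 1)*((17 - 14)/(-29 + x(8, 5))))*21 = (2*((17 - 14)/(-29 + 10)))*21 = (2*(3/(-19)))*21 = (2*(3*(-1/19)))*21 = (2*(-3/19))*21 = -6/19*21 = -126/19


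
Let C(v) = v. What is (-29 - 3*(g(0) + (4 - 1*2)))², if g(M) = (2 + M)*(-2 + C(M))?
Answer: 529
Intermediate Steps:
g(M) = (-2 + M)*(2 + M) (g(M) = (2 + M)*(-2 + M) = (-2 + M)*(2 + M))
(-29 - 3*(g(0) + (4 - 1*2)))² = (-29 - 3*((-4 + 0²) + (4 - 1*2)))² = (-29 - 3*((-4 + 0) + (4 - 2)))² = (-29 - 3*(-4 + 2))² = (-29 - 3*(-2))² = (-29 + 6)² = (-23)² = 529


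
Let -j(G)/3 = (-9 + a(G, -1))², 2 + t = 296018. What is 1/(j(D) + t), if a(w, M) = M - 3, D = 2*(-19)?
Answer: 1/295509 ≈ 3.3840e-6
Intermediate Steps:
D = -38
a(w, M) = -3 + M
t = 296016 (t = -2 + 296018 = 296016)
j(G) = -507 (j(G) = -3*(-9 + (-3 - 1))² = -3*(-9 - 4)² = -3*(-13)² = -3*169 = -507)
1/(j(D) + t) = 1/(-507 + 296016) = 1/295509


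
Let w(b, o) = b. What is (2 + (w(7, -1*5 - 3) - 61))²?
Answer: 2704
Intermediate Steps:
(2 + (w(7, -1*5 - 3) - 61))² = (2 + (7 - 61))² = (2 - 54)² = (-52)² = 2704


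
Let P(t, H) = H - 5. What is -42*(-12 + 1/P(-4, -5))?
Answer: 2541/5 ≈ 508.20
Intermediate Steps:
P(t, H) = -5 + H
-42*(-12 + 1/P(-4, -5)) = -42*(-12 + 1/(-5 - 5)) = -42*(-12 + 1/(-10)) = -42*(-12 - 1/10) = -42*(-121/10) = 2541/5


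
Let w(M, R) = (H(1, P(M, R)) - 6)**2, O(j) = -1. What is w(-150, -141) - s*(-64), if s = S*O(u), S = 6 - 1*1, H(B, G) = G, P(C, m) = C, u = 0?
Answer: 24016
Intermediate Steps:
S = 5 (S = 6 - 1 = 5)
s = -5 (s = 5*(-1) = -5)
w(M, R) = (-6 + M)**2 (w(M, R) = (M - 6)**2 = (-6 + M)**2)
w(-150, -141) - s*(-64) = (-6 - 150)**2 - (-5)*(-64) = (-156)**2 - 1*320 = 24336 - 320 = 24016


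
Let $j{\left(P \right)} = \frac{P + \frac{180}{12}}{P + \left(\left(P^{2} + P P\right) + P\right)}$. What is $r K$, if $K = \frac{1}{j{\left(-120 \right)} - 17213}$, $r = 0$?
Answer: $0$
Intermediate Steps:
$j{\left(P \right)} = \frac{15 + P}{2 P + 2 P^{2}}$ ($j{\left(P \right)} = \frac{P + 180 \cdot \frac{1}{12}}{P + \left(\left(P^{2} + P^{2}\right) + P\right)} = \frac{P + 15}{P + \left(2 P^{2} + P\right)} = \frac{15 + P}{P + \left(P + 2 P^{2}\right)} = \frac{15 + P}{2 P + 2 P^{2}}$)
$K = - \frac{272}{4681937}$ ($K = \frac{1}{\frac{15 - 120}{2 \left(-120\right) \left(1 - 120\right)} - 17213} = \frac{1}{\frac{1}{2} \left(- \frac{1}{120}\right) \frac{1}{-119} \left(-105\right) - 17213} = \frac{1}{\frac{1}{2} \left(- \frac{1}{120}\right) \left(- \frac{1}{119}\right) \left(-105\right) - 17213} = \frac{1}{- \frac{1}{272} - 17213} = \frac{1}{- \frac{4681937}{272}} = - \frac{272}{4681937} \approx -5.8096 \cdot 10^{-5}$)
$r K = 0 \left(- \frac{272}{4681937}\right) = 0$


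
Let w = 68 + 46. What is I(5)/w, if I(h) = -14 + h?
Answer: -3/38 ≈ -0.078947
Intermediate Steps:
w = 114
I(5)/w = (-14 + 5)/114 = -9*1/114 = -3/38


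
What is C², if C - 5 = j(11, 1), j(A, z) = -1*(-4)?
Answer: 81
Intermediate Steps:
j(A, z) = 4
C = 9 (C = 5 + 4 = 9)
C² = 9² = 81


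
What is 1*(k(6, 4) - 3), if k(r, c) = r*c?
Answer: 21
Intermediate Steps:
k(r, c) = c*r
1*(k(6, 4) - 3) = 1*(4*6 - 3) = 1*(24 - 3) = 1*21 = 21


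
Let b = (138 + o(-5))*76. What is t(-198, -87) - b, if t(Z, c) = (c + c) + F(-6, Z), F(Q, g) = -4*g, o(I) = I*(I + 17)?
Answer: -5310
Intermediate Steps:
o(I) = I*(17 + I)
t(Z, c) = -4*Z + 2*c (t(Z, c) = (c + c) - 4*Z = 2*c - 4*Z = -4*Z + 2*c)
b = 5928 (b = (138 - 5*(17 - 5))*76 = (138 - 5*12)*76 = (138 - 60)*76 = 78*76 = 5928)
t(-198, -87) - b = (-4*(-198) + 2*(-87)) - 1*5928 = (792 - 174) - 5928 = 618 - 5928 = -5310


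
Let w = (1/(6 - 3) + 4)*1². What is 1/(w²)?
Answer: 9/169 ≈ 0.053254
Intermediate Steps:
w = 13/3 (w = (1/3 + 4)*1 = (⅓ + 4)*1 = (13/3)*1 = 13/3 ≈ 4.3333)
1/(w²) = 1/((13/3)²) = 1/(169/9) = 9/169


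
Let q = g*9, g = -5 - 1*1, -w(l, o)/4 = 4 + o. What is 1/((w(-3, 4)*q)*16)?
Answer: 1/27648 ≈ 3.6169e-5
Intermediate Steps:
w(l, o) = -16 - 4*o (w(l, o) = -4*(4 + o) = -16 - 4*o)
g = -6 (g = -5 - 1 = -6)
q = -54 (q = -6*9 = -54)
1/((w(-3, 4)*q)*16) = 1/(((-16 - 4*4)*(-54))*16) = 1/(((-16 - 16)*(-54))*16) = 1/(-32*(-54)*16) = 1/(1728*16) = 1/27648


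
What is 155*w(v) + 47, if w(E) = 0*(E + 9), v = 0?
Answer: 47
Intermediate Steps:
w(E) = 0 (w(E) = 0*(9 + E) = 0)
155*w(v) + 47 = 155*0 + 47 = 0 + 47 = 47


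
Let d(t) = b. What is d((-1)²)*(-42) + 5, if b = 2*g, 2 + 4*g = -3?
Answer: 110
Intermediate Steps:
g = -5/4 (g = -½ + (¼)*(-3) = -½ - ¾ = -5/4 ≈ -1.2500)
b = -5/2 (b = 2*(-5/4) = -5/2 ≈ -2.5000)
d(t) = -5/2
d((-1)²)*(-42) + 5 = -5/2*(-42) + 5 = 105 + 5 = 110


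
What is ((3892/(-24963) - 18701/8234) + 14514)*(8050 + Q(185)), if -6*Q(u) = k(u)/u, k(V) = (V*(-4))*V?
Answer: 36568958983603220/308318013 ≈ 1.1861e+8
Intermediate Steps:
k(V) = -4*V**2 (k(V) = (-4*V)*V = -4*V**2)
Q(u) = 2*u/3 (Q(u) = -(-4*u**2)/(6*u) = -(-2)*u/3 = 2*u/3)
((3892/(-24963) - 18701/8234) + 14514)*(8050 + Q(185)) = ((3892/(-24963) - 18701/8234) + 14514)*(8050 + (2/3)*185) = ((3892*(-1/24963) - 18701*1/8234) + 14514)*(8050 + 370/3) = ((-3892/24963 - 18701/8234) + 14514)*(24520/3) = (-498879791/205545342 + 14514)*(24520/3) = (2982786213997/205545342)*(24520/3) = 36568958983603220/308318013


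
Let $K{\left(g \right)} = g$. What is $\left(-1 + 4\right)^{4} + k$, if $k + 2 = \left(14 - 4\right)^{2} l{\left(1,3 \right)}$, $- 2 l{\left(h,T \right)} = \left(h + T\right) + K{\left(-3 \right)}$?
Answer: $29$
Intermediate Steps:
$l{\left(h,T \right)} = \frac{3}{2} - \frac{T}{2} - \frac{h}{2}$ ($l{\left(h,T \right)} = - \frac{\left(h + T\right) - 3}{2} = - \frac{\left(T + h\right) - 3}{2} = - \frac{-3 + T + h}{2} = \frac{3}{2} - \frac{T}{2} - \frac{h}{2}$)
$k = -52$ ($k = -2 + \left(14 - 4\right)^{2} \left(\frac{3}{2} - \frac{3}{2} - \frac{1}{2}\right) = -2 + 10^{2} \left(\frac{3}{2} - \frac{3}{2} - \frac{1}{2}\right) = -2 + 100 \left(- \frac{1}{2}\right) = -2 - 50 = -52$)
$\left(-1 + 4\right)^{4} + k = \left(-1 + 4\right)^{4} - 52 = 3^{4} - 52 = 81 - 52 = 29$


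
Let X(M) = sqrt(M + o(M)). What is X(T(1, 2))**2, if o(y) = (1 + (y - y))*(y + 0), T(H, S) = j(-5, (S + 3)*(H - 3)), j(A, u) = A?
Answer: -10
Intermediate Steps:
T(H, S) = -5
o(y) = y (o(y) = (1 + 0)*y = 1*y = y)
X(M) = sqrt(2)*sqrt(M) (X(M) = sqrt(M + M) = sqrt(2*M) = sqrt(2)*sqrt(M))
X(T(1, 2))**2 = (sqrt(2)*sqrt(-5))**2 = (sqrt(2)*(I*sqrt(5)))**2 = (I*sqrt(10))**2 = -10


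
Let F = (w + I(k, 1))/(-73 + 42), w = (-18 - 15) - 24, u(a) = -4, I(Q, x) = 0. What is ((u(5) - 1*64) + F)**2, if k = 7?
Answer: 4206601/961 ≈ 4377.3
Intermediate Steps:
w = -57 (w = -33 - 24 = -57)
F = 57/31 (F = (-57 + 0)/(-73 + 42) = -57/(-31) = -57*(-1/31) = 57/31 ≈ 1.8387)
((u(5) - 1*64) + F)**2 = ((-4 - 1*64) + 57/31)**2 = ((-4 - 64) + 57/31)**2 = (-68 + 57/31)**2 = (-2051/31)**2 = 4206601/961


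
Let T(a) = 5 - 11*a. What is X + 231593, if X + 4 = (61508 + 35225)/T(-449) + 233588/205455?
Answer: 26140230722763/112863280 ≈ 2.3161e+5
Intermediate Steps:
X = 1885117723/112863280 (X = -4 + ((61508 + 35225)/(5 - 11*(-449)) + 233588/205455) = -4 + (96733/(5 + 4939) + 233588*(1/205455)) = -4 + (96733/4944 + 233588/205455) = -4 + 2336570843/112863280 = 1885117723/112863280 ≈ 16.703)
X + 231593 = 1885117723/112863280 + 231593 = 26140230722763/112863280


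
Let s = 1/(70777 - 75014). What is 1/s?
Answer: -4237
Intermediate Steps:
s = -1/4237 (s = 1/(-4237) = -1/4237 ≈ -0.00023602)
1/s = 1/(-1/4237) = -4237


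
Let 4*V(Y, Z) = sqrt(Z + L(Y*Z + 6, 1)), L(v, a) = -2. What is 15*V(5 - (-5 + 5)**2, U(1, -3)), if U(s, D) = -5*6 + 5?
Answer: 45*I*sqrt(3)/4 ≈ 19.486*I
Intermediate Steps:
U(s, D) = -25 (U(s, D) = -30 + 5 = -25)
V(Y, Z) = sqrt(-2 + Z)/4 (V(Y, Z) = sqrt(Z - 2)/4 = sqrt(-2 + Z)/4)
15*V(5 - (-5 + 5)**2, U(1, -3)) = 15*(sqrt(-2 - 25)/4) = 15*(sqrt(-27)/4) = 15*((3*I*sqrt(3))/4) = 15*(3*I*sqrt(3)/4) = 45*I*sqrt(3)/4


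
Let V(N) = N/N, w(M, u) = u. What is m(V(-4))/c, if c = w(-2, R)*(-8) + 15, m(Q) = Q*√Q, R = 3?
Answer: -⅑ ≈ -0.11111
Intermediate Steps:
V(N) = 1
m(Q) = Q^(3/2)
c = -9 (c = 3*(-8) + 15 = -24 + 15 = -9)
m(V(-4))/c = 1^(3/2)/(-9) = 1*(-⅑) = -⅑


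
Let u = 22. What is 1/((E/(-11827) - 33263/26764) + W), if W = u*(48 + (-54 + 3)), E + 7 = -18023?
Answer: -316537828/20802343229 ≈ -0.015216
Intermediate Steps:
E = -18030 (E = -7 - 18023 = -18030)
W = -66 (W = 22*(48 + (-54 + 3)) = 22*(48 - 51) = 22*(-3) = -66)
1/((E/(-11827) - 33263/26764) + W) = 1/((-18030/(-11827) - 33263/26764) - 66) = 1/((-18030*(-1/11827) - 33263*1/26764) - 66) = 1/((18030/11827 - 33263/26764) - 66) = 1/(89153419/316537828 - 66) = 1/(-20802343229/316537828) = -316537828/20802343229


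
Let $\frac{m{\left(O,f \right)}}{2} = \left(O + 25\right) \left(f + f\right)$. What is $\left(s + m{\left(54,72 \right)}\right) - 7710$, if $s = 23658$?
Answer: $38700$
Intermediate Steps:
$m{\left(O,f \right)} = 4 f \left(25 + O\right)$ ($m{\left(O,f \right)} = 2 \left(O + 25\right) \left(f + f\right) = 2 \left(25 + O\right) 2 f = 2 \cdot 2 f \left(25 + O\right) = 4 f \left(25 + O\right)$)
$\left(s + m{\left(54,72 \right)}\right) - 7710 = \left(23658 + 4 \cdot 72 \left(25 + 54\right)\right) - 7710 = \left(23658 + 4 \cdot 72 \cdot 79\right) - 7710 = \left(23658 + 22752\right) - 7710 = 46410 - 7710 = 38700$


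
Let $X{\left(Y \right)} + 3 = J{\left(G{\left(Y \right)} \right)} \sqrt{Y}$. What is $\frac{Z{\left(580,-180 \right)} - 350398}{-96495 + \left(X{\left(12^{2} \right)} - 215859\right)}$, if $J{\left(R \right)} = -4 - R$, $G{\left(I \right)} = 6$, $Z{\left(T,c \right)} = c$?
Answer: $\frac{350578}{312477} \approx 1.1219$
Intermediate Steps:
$X{\left(Y \right)} = -3 - 10 \sqrt{Y}$ ($X{\left(Y \right)} = -3 + \left(-4 - 6\right) \sqrt{Y} = -3 - 10 \sqrt{Y}$)
$\frac{Z{\left(580,-180 \right)} - 350398}{-96495 + \left(X{\left(12^{2} \right)} - 215859\right)} = \frac{-180 - 350398}{-96495 - \left(215862 + 120\right)} = - \frac{350578}{-96495 - \left(215862 + 120\right)} = - \frac{350578}{-96495 - 215982} = - \frac{350578}{-312477} = \left(-350578\right) \left(- \frac{1}{312477}\right) = \frac{350578}{312477}$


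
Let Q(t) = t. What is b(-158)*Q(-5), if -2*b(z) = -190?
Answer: -475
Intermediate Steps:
b(z) = 95 (b(z) = -1/2*(-190) = 95)
b(-158)*Q(-5) = 95*(-5) = -475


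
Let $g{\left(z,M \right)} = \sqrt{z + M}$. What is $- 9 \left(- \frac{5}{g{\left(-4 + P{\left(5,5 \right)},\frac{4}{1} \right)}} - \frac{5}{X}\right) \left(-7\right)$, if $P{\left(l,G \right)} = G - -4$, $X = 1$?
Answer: $-420$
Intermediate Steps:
$P{\left(l,G \right)} = 4 + G$ ($P{\left(l,G \right)} = G + 4 = 4 + G$)
$g{\left(z,M \right)} = \sqrt{M + z}$
$- 9 \left(- \frac{5}{g{\left(-4 + P{\left(5,5 \right)},\frac{4}{1} \right)}} - \frac{5}{X}\right) \left(-7\right) = - 9 \left(- \frac{5}{\sqrt{\frac{4}{1} + \left(-4 + \left(4 + 5\right)\right)}} - \frac{5}{1}\right) \left(-7\right) = - 9 \left(- \frac{5}{\sqrt{4 \cdot 1 + \left(-4 + 9\right)}} - 5\right) \left(-7\right) = - 9 \left(- \frac{5}{\sqrt{4 + 5}} - 5\right) \left(-7\right) = - 9 \left(- \frac{5}{\sqrt{9}} - 5\right) \left(-7\right) = - 9 \left(- \frac{5}{3} - 5\right) \left(-7\right) = \left(-9\right) \left(- \frac{20}{3}\right) \left(-7\right) = 60 \left(-7\right) = -420$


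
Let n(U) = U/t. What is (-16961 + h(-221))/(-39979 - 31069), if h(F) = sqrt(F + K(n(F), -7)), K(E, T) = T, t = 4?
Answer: 16961/71048 - I*sqrt(57)/35524 ≈ 0.23873 - 0.00021253*I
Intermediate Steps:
n(U) = U/4
h(F) = sqrt(-7 + F) (h(F) = sqrt(F - 7) = sqrt(-7 + F))
(-16961 + h(-221))/(-39979 - 31069) = (-16961 + sqrt(-7 - 221))/(-39979 - 31069) = (-16961 + sqrt(-228))/(-71048) = (-16961 + 2*I*sqrt(57))*(-1/71048) = 16961/71048 - I*sqrt(57)/35524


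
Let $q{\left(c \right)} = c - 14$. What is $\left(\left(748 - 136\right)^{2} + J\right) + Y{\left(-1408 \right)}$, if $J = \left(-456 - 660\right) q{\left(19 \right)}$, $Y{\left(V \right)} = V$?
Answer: $367556$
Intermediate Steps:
$q{\left(c \right)} = -14 + c$
$J = -5580$ ($J = \left(-456 - 660\right) \left(-14 + 19\right) = \left(-1116\right) 5 = -5580$)
$\left(\left(748 - 136\right)^{2} + J\right) + Y{\left(-1408 \right)} = \left(\left(748 - 136\right)^{2} - 5580\right) - 1408 = \left(612^{2} - 5580\right) - 1408 = \left(374544 - 5580\right) - 1408 = 368964 - 1408 = 367556$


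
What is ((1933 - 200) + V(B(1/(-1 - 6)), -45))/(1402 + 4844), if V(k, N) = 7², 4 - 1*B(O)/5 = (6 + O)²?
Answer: 99/347 ≈ 0.28530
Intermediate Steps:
B(O) = 20 - 5*(6 + O)²
V(k, N) = 49
((1933 - 200) + V(B(1/(-1 - 6)), -45))/(1402 + 4844) = ((1933 - 200) + 49)/(1402 + 4844) = (1733 + 49)/6246 = 1782*(1/6246) = 99/347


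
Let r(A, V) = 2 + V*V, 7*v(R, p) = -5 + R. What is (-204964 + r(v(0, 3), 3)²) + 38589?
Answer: -166254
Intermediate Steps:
v(R, p) = -5/7 + R/7 (v(R, p) = (-5 + R)/7 = -5/7 + R/7)
r(A, V) = 2 + V²
(-204964 + r(v(0, 3), 3)²) + 38589 = (-204964 + (2 + 3²)²) + 38589 = (-204964 + (2 + 9)²) + 38589 = (-204964 + 11²) + 38589 = (-204964 + 121) + 38589 = -204843 + 38589 = -166254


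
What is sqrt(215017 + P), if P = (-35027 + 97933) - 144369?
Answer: sqrt(133554) ≈ 365.45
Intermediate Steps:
P = -81463 (P = 62906 - 144369 = -81463)
sqrt(215017 + P) = sqrt(215017 - 81463) = sqrt(133554)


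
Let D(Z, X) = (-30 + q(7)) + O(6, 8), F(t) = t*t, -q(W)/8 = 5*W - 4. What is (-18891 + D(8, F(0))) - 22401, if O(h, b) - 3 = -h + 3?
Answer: -41570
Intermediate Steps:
q(W) = 32 - 40*W (q(W) = -8*(5*W - 4) = -8*(-4 + 5*W) = 32 - 40*W)
F(t) = t²
O(h, b) = 6 - h (O(h, b) = 3 + (-h + 3) = 3 + (3 - h) = 6 - h)
D(Z, X) = -278 (D(Z, X) = (-30 + (32 - 40*7)) + (6 - 1*6) = (-30 + (32 - 280)) + (6 - 6) = (-30 - 248) + 0 = -278 + 0 = -278)
(-18891 + D(8, F(0))) - 22401 = (-18891 - 278) - 22401 = -19169 - 22401 = -41570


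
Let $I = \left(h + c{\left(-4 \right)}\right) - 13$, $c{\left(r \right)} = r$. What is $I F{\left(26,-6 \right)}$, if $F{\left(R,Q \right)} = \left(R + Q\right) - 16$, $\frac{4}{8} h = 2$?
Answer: $-52$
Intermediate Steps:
$h = 4$ ($h = 2 \cdot 2 = 4$)
$F{\left(R,Q \right)} = -16 + Q + R$ ($F{\left(R,Q \right)} = \left(Q + R\right) - 16 = -16 + Q + R$)
$I = -13$ ($I = \left(4 - 4\right) - 13 = 0 - 13 = -13$)
$I F{\left(26,-6 \right)} = - 13 \left(-16 - 6 + 26\right) = \left(-13\right) 4 = -52$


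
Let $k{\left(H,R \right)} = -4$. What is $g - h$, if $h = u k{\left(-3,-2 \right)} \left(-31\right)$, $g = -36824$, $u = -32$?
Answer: $-32856$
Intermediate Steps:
$h = -3968$ ($h = \left(-32\right) \left(-4\right) \left(-31\right) = 128 \left(-31\right) = -3968$)
$g - h = -36824 - -3968 = -36824 + 3968 = -32856$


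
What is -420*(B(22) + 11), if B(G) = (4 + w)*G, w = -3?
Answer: -13860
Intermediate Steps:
B(G) = G (B(G) = (4 - 3)*G = 1*G = G)
-420*(B(22) + 11) = -420*(22 + 11) = -420*33 = -13860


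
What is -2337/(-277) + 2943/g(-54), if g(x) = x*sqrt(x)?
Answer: 2337/277 + 109*I*sqrt(6)/36 ≈ 8.4368 + 7.4165*I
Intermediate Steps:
g(x) = x**(3/2)
-2337/(-277) + 2943/g(-54) = -2337/(-277) + 2943/((-54)**(3/2)) = -2337*(-1/277) + 2943/((-162*I*sqrt(6))) = 2337/277 + 2943*(I*sqrt(6)/972) = 2337/277 + 109*I*sqrt(6)/36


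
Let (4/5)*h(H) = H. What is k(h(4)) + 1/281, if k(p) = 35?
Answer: 9836/281 ≈ 35.004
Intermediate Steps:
h(H) = 5*H/4
k(h(4)) + 1/281 = 35 + 1/281 = 9836/281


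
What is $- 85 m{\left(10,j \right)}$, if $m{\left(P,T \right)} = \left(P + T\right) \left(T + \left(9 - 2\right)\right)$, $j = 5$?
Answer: $-15300$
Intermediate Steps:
$m{\left(P,T \right)} = \left(7 + T\right) \left(P + T\right)$ ($m{\left(P,T \right)} = \left(P + T\right) \left(T + 7\right) = \left(P + T\right) \left(7 + T\right) = \left(7 + T\right) \left(P + T\right)$)
$- 85 m{\left(10,j \right)} = - 85 \left(5^{2} + 7 \cdot 10 + 7 \cdot 5 + 10 \cdot 5\right) = - 85 \left(25 + 70 + 35 + 50\right) = \left(-85\right) 180 = -15300$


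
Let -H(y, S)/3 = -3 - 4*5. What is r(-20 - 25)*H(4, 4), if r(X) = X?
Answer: -3105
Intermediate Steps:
H(y, S) = 69 (H(y, S) = -3*(-3 - 4*5) = -3*(-3 - 20) = -3*(-23) = 69)
r(-20 - 25)*H(4, 4) = (-20 - 25)*69 = -45*69 = -3105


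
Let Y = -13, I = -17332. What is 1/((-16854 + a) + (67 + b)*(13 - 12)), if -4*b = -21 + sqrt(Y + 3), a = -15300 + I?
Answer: -158124/7813499807 + 4*I*sqrt(10)/39067499035 ≈ -2.0237e-5 + 3.2378e-10*I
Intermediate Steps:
a = -32632 (a = -15300 - 17332 = -32632)
b = 21/4 - I*sqrt(10)/4 (b = -(-21 + sqrt(-13 + 3))/4 = -(-21 + sqrt(-10))/4 = -(-21 + I*sqrt(10))/4 = 21/4 - I*sqrt(10)/4 ≈ 5.25 - 0.79057*I)
1/((-16854 + a) + (67 + b)*(13 - 12)) = 1/((-16854 - 32632) + (67 + (21/4 - I*sqrt(10)/4))*(13 - 12)) = 1/(-49486 + (289/4 - I*sqrt(10)/4)*1) = 1/(-49486 + (289/4 - I*sqrt(10)/4)) = 1/(-197655/4 - I*sqrt(10)/4)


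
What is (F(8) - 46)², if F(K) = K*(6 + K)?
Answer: 4356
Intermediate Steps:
(F(8) - 46)² = (8*(6 + 8) - 46)² = (8*14 - 46)² = (112 - 46)² = 66² = 4356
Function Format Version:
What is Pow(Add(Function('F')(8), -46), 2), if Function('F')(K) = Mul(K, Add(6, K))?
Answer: 4356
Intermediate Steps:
Pow(Add(Function('F')(8), -46), 2) = Pow(Add(Mul(8, Add(6, 8)), -46), 2) = Pow(Add(Mul(8, 14), -46), 2) = Pow(Add(112, -46), 2) = Pow(66, 2) = 4356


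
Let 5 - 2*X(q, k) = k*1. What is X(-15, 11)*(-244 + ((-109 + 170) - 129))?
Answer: 936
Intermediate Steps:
X(q, k) = 5/2 - k/2
X(-15, 11)*(-244 + ((-109 + 170) - 129)) = (5/2 - ½*11)*(-244 + ((-109 + 170) - 129)) = (5/2 - 11/2)*(-244 + (61 - 129)) = -3*(-244 - 68) = -3*(-312) = 936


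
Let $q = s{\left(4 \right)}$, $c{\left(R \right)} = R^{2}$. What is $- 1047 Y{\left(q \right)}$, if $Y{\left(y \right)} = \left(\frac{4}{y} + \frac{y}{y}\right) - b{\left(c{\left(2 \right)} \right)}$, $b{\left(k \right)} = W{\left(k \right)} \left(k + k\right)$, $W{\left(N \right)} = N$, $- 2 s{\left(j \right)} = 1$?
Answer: $40833$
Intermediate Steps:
$s{\left(j \right)} = - \frac{1}{2}$ ($s{\left(j \right)} = \left(- \frac{1}{2}\right) 1 = - \frac{1}{2}$)
$q = - \frac{1}{2} \approx -0.5$
$b{\left(k \right)} = 2 k^{2}$ ($b{\left(k \right)} = k \left(k + k\right) = k 2 k = 2 k^{2}$)
$Y{\left(y \right)} = -31 + \frac{4}{y}$ ($Y{\left(y \right)} = \left(\frac{4}{y} + \frac{y}{y}\right) - 2 \left(2^{2}\right)^{2} = \left(\frac{4}{y} + 1\right) - 2 \cdot 4^{2} = \left(1 + \frac{4}{y}\right) - 2 \cdot 16 = \left(1 + \frac{4}{y}\right) - 32 = -31 + \frac{4}{y}$)
$- 1047 Y{\left(q \right)} = - 1047 \left(-31 + \frac{4}{- \frac{1}{2}}\right) = - 1047 \left(-31 + 4 \left(-2\right)\right) = - 1047 \left(-31 - 8\right) = \left(-1047\right) \left(-39\right) = 40833$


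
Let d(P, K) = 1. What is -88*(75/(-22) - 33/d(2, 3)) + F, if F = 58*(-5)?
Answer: 2914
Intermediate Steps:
F = -290
-88*(75/(-22) - 33/d(2, 3)) + F = -88*(75/(-22) - 33/1) - 290 = -88*(75*(-1/22) - 33*1) - 290 = -88*(-75/22 - 33) - 290 = -88*(-801/22) - 290 = 3204 - 290 = 2914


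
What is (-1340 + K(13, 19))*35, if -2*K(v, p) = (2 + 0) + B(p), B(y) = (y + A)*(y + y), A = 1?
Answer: -60235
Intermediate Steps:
B(y) = 2*y*(1 + y) (B(y) = (y + 1)*(y + y) = (1 + y)*(2*y) = 2*y*(1 + y))
K(v, p) = -1 - p*(1 + p) (K(v, p) = -((2 + 0) + 2*p*(1 + p))/2 = -(2 + 2*p*(1 + p))/2 = -1 - p*(1 + p))
(-1340 + K(13, 19))*35 = (-1340 + (-1 - 1*19*(1 + 19)))*35 = (-1340 + (-1 - 1*19*20))*35 = (-1340 + (-1 - 380))*35 = (-1340 - 381)*35 = -1721*35 = -60235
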